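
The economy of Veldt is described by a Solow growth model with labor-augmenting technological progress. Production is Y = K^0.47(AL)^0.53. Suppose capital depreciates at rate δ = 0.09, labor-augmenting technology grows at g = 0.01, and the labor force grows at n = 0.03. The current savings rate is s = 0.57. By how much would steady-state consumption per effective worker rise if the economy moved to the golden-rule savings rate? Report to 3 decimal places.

Δc ≈ 0.062

The effective depreciation rate is n + g + δ = 0.03 + 0.01 + 0.09 = 0.13.
Current steady state (s = 0.57): k* = (0.57/0.13)^(1/0.53) ≈ 16.2627, y* = 16.2627^0.47 ≈ 3.7090, c* = (1−0.57)·3.7090 ≈ 1.5949.
Setting f'(k) = n+g+δ gives 0.47·k^(0.47−1) = 0.13, hence k_gold = (0.47/0.13)^(1/0.53) ≈ 11.3011.
y_gold = 11.3011^0.47 ≈ 3.1258, c_gold = y_gold − 0.13·k_gold ≈ 1.6567.
Gain: Δc = 1.6567 − 1.5949 ≈ 0.0618.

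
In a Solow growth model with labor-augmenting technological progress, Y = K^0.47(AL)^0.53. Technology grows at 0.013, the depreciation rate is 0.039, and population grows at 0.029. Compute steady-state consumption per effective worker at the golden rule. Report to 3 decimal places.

c_gold ≈ 2.520

n + g + δ = 0.029 + 0.013 + 0.039 = 0.081.
Setting f'(k) = n+g+δ gives 0.47·k^(0.47−1) = 0.081, hence k_gold = (0.47/0.081)^(1/0.53) ≈ 27.5917.
y_gold = 27.5917^0.47 ≈ 4.7552.
c_gold = y_gold − (n+g+δ)·k_gold = 4.7552 − 0.081·27.5917 ≈ 2.5202.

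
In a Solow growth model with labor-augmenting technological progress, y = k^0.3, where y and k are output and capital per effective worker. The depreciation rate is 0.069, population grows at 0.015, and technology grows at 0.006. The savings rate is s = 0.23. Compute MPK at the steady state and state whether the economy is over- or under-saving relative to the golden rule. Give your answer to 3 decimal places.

n + g + δ = 0.015 + 0.006 + 0.069 = 0.09.
Steady-state k*: s·k^0.3 = 0.09·k gives k* = (0.23/0.09)^(1/0.7) ≈ 3.8205.
MPK = 0.3·3.8205^(-0.7) ≈ 0.1174.
MPK > n+g+δ = 0.09, so the economy is dynamically efficient (under-saving).

under-saving; MPK ≈ 0.117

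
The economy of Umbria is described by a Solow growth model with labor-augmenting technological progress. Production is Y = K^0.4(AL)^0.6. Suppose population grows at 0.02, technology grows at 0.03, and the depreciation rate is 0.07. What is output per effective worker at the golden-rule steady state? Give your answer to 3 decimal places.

Capital per effective worker breaks even when investment replaces (n + g + δ)·k; here n + g + δ = 0.12.
At the golden rule the marginal product of capital equals n+g+δ: 0.4·k^(0.4−1) = 0.12. Solving, k_gold = (0.4/0.12)^(1/0.6) ≈ 7.4381.
Output: y_gold = k_gold^0.4 = 7.4381^0.4 ≈ 2.2314.

y_gold ≈ 2.231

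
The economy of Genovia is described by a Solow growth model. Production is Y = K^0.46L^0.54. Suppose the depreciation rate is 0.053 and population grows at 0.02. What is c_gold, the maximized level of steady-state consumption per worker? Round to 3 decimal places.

Break-even investment rate: n + δ = 0.02 + 0.053 = 0.073.
Setting f'(k) = n+δ gives 0.46·k^(0.46−1) = 0.073, hence k_gold = (0.46/0.073)^(1/0.54) ≈ 30.2298.
y_gold = 30.2298^0.46 ≈ 4.7973.
c_gold = y_gold − (n+δ)·k_gold = 4.7973 − 0.073·30.2298 ≈ 2.5906.

c_gold ≈ 2.591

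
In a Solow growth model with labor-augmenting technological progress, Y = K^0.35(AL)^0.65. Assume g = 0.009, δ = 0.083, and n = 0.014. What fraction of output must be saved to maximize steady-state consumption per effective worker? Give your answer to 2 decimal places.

s_gold = 0.35

n + g + δ = 0.014 + 0.009 + 0.083 = 0.106.
At the golden rule MPK = n+g+δ, and in any Cobb-Douglas steady state s = (n+g+δ)·k/y = MPK·k/y = capital's share 0.35.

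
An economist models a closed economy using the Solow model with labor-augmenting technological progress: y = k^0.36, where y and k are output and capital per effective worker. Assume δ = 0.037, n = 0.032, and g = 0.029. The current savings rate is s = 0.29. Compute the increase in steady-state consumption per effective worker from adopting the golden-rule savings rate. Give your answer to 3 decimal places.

Δc ≈ 0.024

Break-even investment rate: n + g + δ = 0.032 + 0.029 + 0.037 = 0.098.
Current steady state (s = 0.29): k* = (0.29/0.098)^(1/0.64) ≈ 5.4476, y* = 5.4476^0.36 ≈ 1.8409, c* = (1−0.29)·1.8409 ≈ 1.3071.
Setting f'(k) = n+g+δ gives 0.36·k^(0.36−1) = 0.098, hence k_gold = (0.36/0.098)^(1/0.64) ≈ 7.6372.
y_gold = 7.6372^0.36 ≈ 2.0790, c_gold = y_gold − 0.098·k_gold ≈ 1.3306.
Gain: Δc = 1.3306 − 1.3071 ≈ 0.0235.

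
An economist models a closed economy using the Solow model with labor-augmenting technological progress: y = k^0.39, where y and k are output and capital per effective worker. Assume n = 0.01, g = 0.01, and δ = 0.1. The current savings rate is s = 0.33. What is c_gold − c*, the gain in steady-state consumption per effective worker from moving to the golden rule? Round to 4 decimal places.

Δc ≈ 0.0167

Break-even investment rate: n + g + δ = 0.01 + 0.01 + 0.1 = 0.12.
Current steady state (s = 0.33): k* = (0.33/0.12)^(1/0.61) ≈ 5.2507, y* = 5.2507^0.39 ≈ 1.9093, c* = (1−0.33)·1.9093 ≈ 1.2793.
Maximizing c = f(k) − (n+g+δ)·k gives f'(k) = n+g+δ, i.e. 0.39·k^(0.39−1) = 0.12, so k_gold = (0.39/0.12)^(1/0.61) ≈ 6.9048.
y_gold = 6.9048^0.39 ≈ 2.1246, c_gold = y_gold − 0.12·k_gold ≈ 1.2960.
Gain: Δc = 1.2960 − 1.2793 ≈ 0.0167.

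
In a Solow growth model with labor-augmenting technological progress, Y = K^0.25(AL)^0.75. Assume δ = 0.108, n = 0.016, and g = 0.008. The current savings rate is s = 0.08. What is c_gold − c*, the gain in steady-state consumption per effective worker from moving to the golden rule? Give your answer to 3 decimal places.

Δc ≈ 0.149

The effective depreciation rate is n + g + δ = 0.016 + 0.008 + 0.108 = 0.132.
Current steady state (s = 0.08): k* = (0.08/0.132)^(1/0.75) ≈ 0.5129, y* = 0.5129^0.25 ≈ 0.8463, c* = (1−0.08)·0.8463 ≈ 0.7786.
At the golden rule the marginal product of capital equals n+g+δ: 0.25·k^(0.25−1) = 0.132. Solving, k_gold = (0.25/0.132)^(1/0.75) ≈ 2.3433.
y_gold = 2.3433^0.25 ≈ 1.2372, c_gold = y_gold − 0.132·k_gold ≈ 0.9279.
Gain: Δc = 0.9279 − 0.7786 ≈ 0.1494.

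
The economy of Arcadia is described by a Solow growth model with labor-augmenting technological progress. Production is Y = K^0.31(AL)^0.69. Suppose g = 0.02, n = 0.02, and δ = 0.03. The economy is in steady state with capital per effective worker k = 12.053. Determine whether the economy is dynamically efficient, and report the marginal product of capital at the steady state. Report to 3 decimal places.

The effective depreciation rate is n + g + δ = 0.02 + 0.02 + 0.03 = 0.07.
MPK = 0.31·k^(0.31−1) = 0.31·12.053^(-0.69) ≈ 0.0556.
MPK < 0.07, so the economy is dynamically inefficient (over-saving).

dynamically inefficient; MPK ≈ 0.056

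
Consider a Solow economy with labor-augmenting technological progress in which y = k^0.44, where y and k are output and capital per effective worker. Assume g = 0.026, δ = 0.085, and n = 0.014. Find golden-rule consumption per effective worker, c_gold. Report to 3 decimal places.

c_gold ≈ 1.505

n + g + δ = 0.014 + 0.026 + 0.085 = 0.125.
Golden rule sets MPK = n+g+δ: 0.44·k^(0.44−1) = 0.125, so k_gold = (0.44/0.125)^(1/0.56) ≈ 9.4617.
y_gold = 9.4617^0.44 ≈ 2.6880.
c_gold = y_gold − (n+g+δ)·k_gold = 2.6880 − 0.125·9.4617 ≈ 1.5053.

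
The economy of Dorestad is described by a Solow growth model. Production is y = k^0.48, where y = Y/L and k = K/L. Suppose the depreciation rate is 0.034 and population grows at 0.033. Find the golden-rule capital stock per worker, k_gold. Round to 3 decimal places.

k_gold ≈ 44.111

The effective depreciation rate is n + δ = 0.033 + 0.034 = 0.067.
At the golden rule the marginal product of capital equals n+δ: 0.48·k^(0.48−1) = 0.067. Solving, k_gold = (0.48/0.067)^(1/0.52) ≈ 44.1114.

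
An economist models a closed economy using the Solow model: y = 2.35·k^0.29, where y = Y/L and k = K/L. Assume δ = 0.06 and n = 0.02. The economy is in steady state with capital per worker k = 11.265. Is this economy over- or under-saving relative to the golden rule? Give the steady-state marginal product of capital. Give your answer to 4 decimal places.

under-saving; MPK ≈ 0.1221

Break-even investment rate: n + δ = 0.02 + 0.06 = 0.08.
MPK = 0.29·2.35·k^(0.29−1) = 0.29·2.35·11.265^(-0.71) ≈ 0.1221.
MPK > 0.08, so the economy is dynamically efficient (under-saving).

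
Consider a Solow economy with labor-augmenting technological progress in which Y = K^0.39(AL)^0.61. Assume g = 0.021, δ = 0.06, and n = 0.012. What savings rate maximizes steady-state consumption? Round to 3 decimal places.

Break-even investment rate: n + g + δ = 0.012 + 0.021 + 0.06 = 0.093.
At the golden rule MPK = n+g+δ, and in any Cobb-Douglas steady state s = (n+g+δ)·k/y = MPK·k/y = capital's share 0.39.

s_gold = 0.390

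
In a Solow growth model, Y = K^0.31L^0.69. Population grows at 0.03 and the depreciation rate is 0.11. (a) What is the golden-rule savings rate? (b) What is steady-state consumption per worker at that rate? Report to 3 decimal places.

(a) s_gold = 0.310; (b) c_gold ≈ 0.986

n + δ = 0.03 + 0.11 = 0.14.
For Cobb-Douglas, s_gold equals capital's share: s_gold = 0.31.
Maximizing c = f(k) − (n+δ)·k gives f'(k) = n+δ, i.e. 0.31·k^(0.31−1) = 0.14, so k_gold = (0.31/0.14)^(1/0.69) ≈ 3.1647.
y_gold = 3.1647^0.31 ≈ 1.4292; c_gold = (1−0.31)·y_gold ≈ 0.9862.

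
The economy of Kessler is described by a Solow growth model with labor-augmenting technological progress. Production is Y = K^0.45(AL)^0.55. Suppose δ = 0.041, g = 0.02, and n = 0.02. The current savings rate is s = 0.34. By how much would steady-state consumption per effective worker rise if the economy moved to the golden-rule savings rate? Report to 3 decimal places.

Δc ≈ 0.103

n + g + δ = 0.02 + 0.02 + 0.041 = 0.081.
Current steady state (s = 0.34): k* = (0.34/0.081)^(1/0.55) ≈ 13.5743, y* = 13.5743^0.45 ≈ 3.2339, c* = (1−0.34)·3.2339 ≈ 2.1344.
Maximizing c = f(k) − (n+g+δ)·k gives f'(k) = n+g+δ, i.e. 0.45·k^(0.45−1) = 0.081, so k_gold = (0.45/0.081)^(1/0.55) ≈ 22.5970.
y_gold = 22.5970^0.45 ≈ 4.0675, c_gold = y_gold − 0.081·k_gold ≈ 2.2371.
Gain: Δc = 2.2371 − 2.1344 ≈ 0.1027.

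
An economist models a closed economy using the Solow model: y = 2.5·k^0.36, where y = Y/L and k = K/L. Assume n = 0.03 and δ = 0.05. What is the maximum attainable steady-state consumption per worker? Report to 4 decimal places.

The effective depreciation rate is n + δ = 0.03 + 0.05 = 0.08.
Setting f'(k) = n+δ gives 0.36·2.5·k^(0.36−1) = 0.08, hence k_gold = (0.36·2.5/0.08)^(1/0.64) ≈ 43.8961.
y_gold = 2.5·43.8961^0.36 ≈ 9.7547.
c_gold = y_gold − (n+δ)·k_gold = 9.7547 − 0.08·43.8961 ≈ 6.2430.

c_gold ≈ 6.2430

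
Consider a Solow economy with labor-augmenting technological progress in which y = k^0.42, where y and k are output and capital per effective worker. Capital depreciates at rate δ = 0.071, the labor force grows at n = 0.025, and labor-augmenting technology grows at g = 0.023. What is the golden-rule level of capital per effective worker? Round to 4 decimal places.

Capital per effective worker breaks even when investment replaces (n + g + δ)·k; here n + g + δ = 0.119.
Maximizing c = f(k) − (n+g+δ)·k gives f'(k) = n+g+δ, i.e. 0.42·k^(0.42−1) = 0.119, so k_gold = (0.42/0.119)^(1/0.58) ≈ 8.7966.

k_gold ≈ 8.7966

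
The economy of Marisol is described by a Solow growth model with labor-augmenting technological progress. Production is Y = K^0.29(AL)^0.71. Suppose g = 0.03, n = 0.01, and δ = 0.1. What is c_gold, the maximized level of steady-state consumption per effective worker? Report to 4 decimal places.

c_gold ≈ 0.9560

Break-even investment rate: n + g + δ = 0.01 + 0.03 + 0.1 = 0.14.
Golden rule sets MPK = n+g+δ: 0.29·k^(0.29−1) = 0.14, so k_gold = (0.29/0.14)^(1/0.71) ≈ 2.7890.
y_gold = 2.7890^0.29 ≈ 1.3464.
c_gold = y_gold − (n+g+δ)·k_gold = 1.3464 − 0.14·2.7890 ≈ 0.9560.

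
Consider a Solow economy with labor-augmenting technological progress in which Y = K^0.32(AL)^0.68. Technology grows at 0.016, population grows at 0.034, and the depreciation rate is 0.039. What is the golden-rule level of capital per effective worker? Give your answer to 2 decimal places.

Capital per effective worker breaks even when investment replaces (n + g + δ)·k; here n + g + δ = 0.089.
Setting f'(k) = n+g+δ gives 0.32·k^(0.32−1) = 0.089, hence k_gold = (0.32/0.089)^(1/0.68) ≈ 6.5659.

k_gold ≈ 6.57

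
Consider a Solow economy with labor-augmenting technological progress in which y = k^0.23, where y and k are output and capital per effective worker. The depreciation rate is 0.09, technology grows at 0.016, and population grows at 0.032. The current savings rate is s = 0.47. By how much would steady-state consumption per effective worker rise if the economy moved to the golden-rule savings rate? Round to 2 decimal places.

n + g + δ = 0.032 + 0.016 + 0.09 = 0.138.
Current steady state (s = 0.47): k* = (0.47/0.138)^(1/0.77) ≈ 4.9113, y* = 4.9113^0.23 ≈ 1.4420, c* = (1−0.47)·1.4420 ≈ 0.7643.
Maximizing c = f(k) − (n+g+δ)·k gives f'(k) = n+g+δ, i.e. 0.23·k^(0.23−1) = 0.138, so k_gold = (0.23/0.138)^(1/0.77) ≈ 1.9414.
y_gold = 1.9414^0.23 ≈ 1.1648, c_gold = y_gold − 0.138·k_gold ≈ 0.8969.
Gain: Δc = 0.8969 − 0.7643 ≈ 0.1327.

Δc ≈ 0.13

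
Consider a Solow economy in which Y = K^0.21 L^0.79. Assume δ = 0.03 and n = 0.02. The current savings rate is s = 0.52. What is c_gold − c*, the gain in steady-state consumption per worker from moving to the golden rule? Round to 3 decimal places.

Δc ≈ 0.262

The effective depreciation rate is n + δ = 0.02 + 0.03 = 0.05.
Current steady state (s = 0.52): k* = (0.52/0.05)^(1/0.79) ≈ 19.3813, y* = 19.3813^0.21 ≈ 1.8636, c* = (1−0.52)·1.8636 ≈ 0.8945.
At the golden rule the marginal product of capital equals n+δ: 0.21·k^(0.21−1) = 0.05. Solving, k_gold = (0.21/0.05)^(1/0.79) ≈ 6.1507.
y_gold = 6.1507^0.21 ≈ 1.4644, c_gold = y_gold − 0.05·k_gold ≈ 1.1569.
Gain: Δc = 1.1569 − 0.8945 ≈ 0.2624.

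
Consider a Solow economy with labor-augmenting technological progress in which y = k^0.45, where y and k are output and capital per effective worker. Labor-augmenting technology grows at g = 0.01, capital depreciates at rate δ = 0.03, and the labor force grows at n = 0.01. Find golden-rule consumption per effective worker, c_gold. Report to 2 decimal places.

The effective depreciation rate is n + g + δ = 0.01 + 0.01 + 0.03 = 0.05.
Maximizing c = f(k) − (n+g+δ)·k gives f'(k) = n+g+δ, i.e. 0.45·k^(0.45−1) = 0.05, so k_gold = (0.45/0.05)^(1/0.55) ≈ 54.3233.
y_gold = 54.3233^0.45 ≈ 6.0359.
c_gold = y_gold − (n+g+δ)·k_gold = 6.0359 − 0.05·54.3233 ≈ 3.3198.

c_gold ≈ 3.32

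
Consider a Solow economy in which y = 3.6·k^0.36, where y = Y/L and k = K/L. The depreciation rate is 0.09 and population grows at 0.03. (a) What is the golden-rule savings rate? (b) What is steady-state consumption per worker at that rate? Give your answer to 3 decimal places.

(a) s_gold = 0.360; (b) c_gold ≈ 8.786

Capital per worker breaks even when investment replaces (n + δ)·k; here n + δ = 0.12.
For Cobb-Douglas, s_gold equals capital's share: s_gold = 0.36.
At the golden rule the marginal product of capital equals n+δ: 0.36·3.6·k^(0.36−1) = 0.12. Solving, k_gold = (0.36·3.6/0.12)^(1/0.64) ≈ 41.1836.
y_gold = 3.6·41.1836^0.36 ≈ 13.7279; c_gold = (1−0.36)·y_gold ≈ 8.7858.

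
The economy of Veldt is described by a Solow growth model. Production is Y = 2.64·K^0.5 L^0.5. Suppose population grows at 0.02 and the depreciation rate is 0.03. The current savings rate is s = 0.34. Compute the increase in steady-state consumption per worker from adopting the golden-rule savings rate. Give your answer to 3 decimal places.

Δc ≈ 3.568

n + δ = 0.02 + 0.03 = 0.05.
Current steady state (s = 0.34): k* = (0.34·2.64/0.05)^(1/0.5) ≈ 322.2743, y* = 2.64·322.2743^0.5 ≈ 47.3933, c* = (1−0.34)·47.3933 ≈ 31.2796.
Golden rule sets MPK = n+δ: 0.5·2.64·k^(0.5−1) = 0.05, so k_gold = (0.5·2.64/0.05)^(1/0.5) ≈ 696.9600.
y_gold = 2.64·696.9600^0.5 ≈ 69.6960, c_gold = y_gold − 0.05·k_gold ≈ 34.8480.
Gain: Δc = 34.8480 − 31.2796 ≈ 3.5684.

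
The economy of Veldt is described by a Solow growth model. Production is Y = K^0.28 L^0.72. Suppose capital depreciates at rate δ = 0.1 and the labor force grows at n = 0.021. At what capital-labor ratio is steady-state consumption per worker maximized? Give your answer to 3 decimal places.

k_gold ≈ 3.207

Break-even investment rate: n + δ = 0.021 + 0.1 = 0.121.
Setting f'(k) = n+δ gives 0.28·k^(0.28−1) = 0.121, hence k_gold = (0.28/0.121)^(1/0.72) ≈ 3.2068.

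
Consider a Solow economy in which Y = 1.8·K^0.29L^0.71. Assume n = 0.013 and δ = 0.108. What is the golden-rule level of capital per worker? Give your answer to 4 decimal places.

Break-even investment rate: n + δ = 0.013 + 0.108 = 0.121.
Setting f'(k) = n+δ gives 0.29·1.8·k^(0.29−1) = 0.121, hence k_gold = (0.29·1.8/0.121)^(1/0.71) ≈ 7.8380.

k_gold ≈ 7.8380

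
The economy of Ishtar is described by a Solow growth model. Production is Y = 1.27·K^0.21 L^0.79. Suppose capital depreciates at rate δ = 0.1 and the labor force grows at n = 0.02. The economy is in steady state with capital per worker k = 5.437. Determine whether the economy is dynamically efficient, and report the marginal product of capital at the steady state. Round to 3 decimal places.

dynamically inefficient; MPK ≈ 0.070

Capital per worker breaks even when investment replaces (n + δ)·k; here n + δ = 0.12.
MPK = 0.21·1.27·k^(0.21−1) = 0.21·1.27·5.437^(-0.79) ≈ 0.0700.
MPK < 0.12, so the economy is dynamically inefficient (over-saving).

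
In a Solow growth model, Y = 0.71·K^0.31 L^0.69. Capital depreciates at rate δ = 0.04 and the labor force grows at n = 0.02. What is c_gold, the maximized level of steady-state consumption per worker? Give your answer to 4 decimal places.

c_gold ≈ 0.8784

The effective depreciation rate is n + δ = 0.02 + 0.04 = 0.06.
Setting f'(k) = n+δ gives 0.31·0.71·k^(0.31−1) = 0.06, hence k_gold = (0.31·0.71/0.06)^(1/0.69) ≈ 6.5776.
y_gold = 0.71·6.5776^0.31 ≈ 1.2731.
c_gold = y_gold − (n+δ)·k_gold = 1.2731 − 0.06·6.5776 ≈ 0.8784.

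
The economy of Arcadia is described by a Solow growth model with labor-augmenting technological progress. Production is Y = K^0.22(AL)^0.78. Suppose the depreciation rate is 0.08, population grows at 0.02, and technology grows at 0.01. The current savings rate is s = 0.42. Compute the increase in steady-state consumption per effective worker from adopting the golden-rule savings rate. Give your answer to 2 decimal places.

The effective depreciation rate is n + g + δ = 0.02 + 0.01 + 0.08 = 0.11.
Current steady state (s = 0.42): k* = (0.42/0.11)^(1/0.78) ≈ 5.5715, y* = 5.5715^0.22 ≈ 1.4592, c* = (1−0.42)·1.4592 ≈ 0.8463.
Maximizing c = f(k) − (n+g+δ)·k gives f'(k) = n+g+δ, i.e. 0.22·k^(0.22−1) = 0.11, so k_gold = (0.22/0.11)^(1/0.78) ≈ 2.4318.
y_gold = 2.4318^0.22 ≈ 1.2159, c_gold = y_gold − 0.11·k_gold ≈ 0.9484.
Gain: Δc = 0.9484 − 0.8463 ≈ 0.1021.

Δc ≈ 0.10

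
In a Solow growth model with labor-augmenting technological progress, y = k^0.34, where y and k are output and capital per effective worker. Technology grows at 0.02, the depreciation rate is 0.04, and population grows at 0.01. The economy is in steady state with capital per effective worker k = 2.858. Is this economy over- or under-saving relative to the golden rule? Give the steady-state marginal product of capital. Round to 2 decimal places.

The effective depreciation rate is n + g + δ = 0.01 + 0.02 + 0.04 = 0.07.
MPK = 0.34·k^(0.34−1) = 0.34·2.858^(-0.66) ≈ 0.1700.
MPK > 0.07, so the economy is dynamically efficient (under-saving).

under-saving; MPK ≈ 0.17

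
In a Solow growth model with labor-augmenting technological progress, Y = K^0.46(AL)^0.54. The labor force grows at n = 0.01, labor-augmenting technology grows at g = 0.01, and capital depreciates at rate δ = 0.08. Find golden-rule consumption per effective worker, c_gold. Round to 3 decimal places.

n + g + δ = 0.01 + 0.01 + 0.08 = 0.1.
Golden rule sets MPK = n+g+δ: 0.46·k^(0.46−1) = 0.1, so k_gold = (0.46/0.1)^(1/0.54) ≈ 16.8783.
y_gold = 16.8783^0.46 ≈ 3.6692.
c_gold = y_gold − (n+g+δ)·k_gold = 3.6692 − 0.1·16.8783 ≈ 1.9814.

c_gold ≈ 1.981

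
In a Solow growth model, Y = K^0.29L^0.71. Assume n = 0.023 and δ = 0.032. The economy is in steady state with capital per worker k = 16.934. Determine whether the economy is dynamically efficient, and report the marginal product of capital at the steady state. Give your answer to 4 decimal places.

dynamically inefficient; MPK ≈ 0.0389

n + δ = 0.023 + 0.032 = 0.055.
MPK = 0.29·k^(0.29−1) = 0.29·16.934^(-0.71) ≈ 0.0389.
MPK < 0.055, so the economy is dynamically inefficient (over-saving).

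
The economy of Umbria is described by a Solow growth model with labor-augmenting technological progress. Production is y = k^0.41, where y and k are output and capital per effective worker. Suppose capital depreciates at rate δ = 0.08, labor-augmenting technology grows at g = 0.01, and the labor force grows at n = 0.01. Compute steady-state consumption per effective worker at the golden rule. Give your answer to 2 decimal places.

The effective depreciation rate is n + g + δ = 0.01 + 0.01 + 0.08 = 0.1.
Setting f'(k) = n+g+δ gives 0.41·k^(0.41−1) = 0.1, hence k_gold = (0.41/0.1)^(1/0.59) ≈ 10.9299.
y_gold = 10.9299^0.41 ≈ 2.6658.
c_gold = y_gold − (n+g+δ)·k_gold = 2.6658 − 0.1·10.9299 ≈ 1.5728.

c_gold ≈ 1.57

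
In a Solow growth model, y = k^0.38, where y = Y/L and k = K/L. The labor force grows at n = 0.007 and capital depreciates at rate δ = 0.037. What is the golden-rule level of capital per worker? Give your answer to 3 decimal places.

k_gold ≈ 32.375

Break-even investment rate: n + δ = 0.007 + 0.037 = 0.044.
Golden rule sets MPK = n+δ: 0.38·k^(0.38−1) = 0.044, so k_gold = (0.38/0.044)^(1/0.62) ≈ 32.3751.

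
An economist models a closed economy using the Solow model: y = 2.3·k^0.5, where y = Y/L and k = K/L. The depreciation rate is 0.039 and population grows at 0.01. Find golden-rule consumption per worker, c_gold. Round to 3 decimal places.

The effective depreciation rate is n + δ = 0.01 + 0.039 = 0.049.
At the golden rule the marginal product of capital equals n+δ: 0.5·2.3·k^(0.5−1) = 0.049. Solving, k_gold = (0.5·2.3/0.049)^(1/0.5) ≈ 550.8122.
y_gold = 2.3·550.8122^0.5 ≈ 53.9796.
c_gold = y_gold − (n+δ)·k_gold = 53.9796 − 0.049·550.8122 ≈ 26.9898.

c_gold ≈ 26.990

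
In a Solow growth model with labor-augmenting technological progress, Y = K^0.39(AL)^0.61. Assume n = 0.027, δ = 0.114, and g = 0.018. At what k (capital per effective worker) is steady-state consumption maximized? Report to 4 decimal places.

k_gold ≈ 4.3531

Capital per effective worker breaks even when investment replaces (n + g + δ)·k; here n + g + δ = 0.159.
Golden rule sets MPK = n+g+δ: 0.39·k^(0.39−1) = 0.159, so k_gold = (0.39/0.159)^(1/0.61) ≈ 4.3531.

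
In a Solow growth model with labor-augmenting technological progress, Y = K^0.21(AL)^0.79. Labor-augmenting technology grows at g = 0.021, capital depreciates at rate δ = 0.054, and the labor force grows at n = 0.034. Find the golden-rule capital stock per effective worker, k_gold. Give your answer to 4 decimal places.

k_gold ≈ 2.2935

n + g + δ = 0.034 + 0.021 + 0.054 = 0.109.
At the golden rule the marginal product of capital equals n+g+δ: 0.21·k^(0.21−1) = 0.109. Solving, k_gold = (0.21/0.109)^(1/0.79) ≈ 2.2935.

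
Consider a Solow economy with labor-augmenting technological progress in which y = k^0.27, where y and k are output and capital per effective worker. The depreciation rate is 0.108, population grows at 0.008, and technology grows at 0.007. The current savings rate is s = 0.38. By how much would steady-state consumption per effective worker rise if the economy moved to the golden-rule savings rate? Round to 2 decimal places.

Break-even investment rate: n + g + δ = 0.008 + 0.007 + 0.108 = 0.123.
Current steady state (s = 0.38): k* = (0.38/0.123)^(1/0.73) ≈ 4.6889, y* = 4.6889^0.27 ≈ 1.5177, c* = (1−0.38)·1.5177 ≈ 0.9410.
Maximizing c = f(k) − (n+g+δ)·k gives f'(k) = n+g+δ, i.e. 0.27·k^(0.27−1) = 0.123, so k_gold = (0.27/0.123)^(1/0.73) ≈ 2.9360.
y_gold = 2.9360^0.27 ≈ 1.3375, c_gold = y_gold − 0.123·k_gold ≈ 0.9764.
Gain: Δc = 0.9764 − 0.9410 ≈ 0.0354.

Δc ≈ 0.04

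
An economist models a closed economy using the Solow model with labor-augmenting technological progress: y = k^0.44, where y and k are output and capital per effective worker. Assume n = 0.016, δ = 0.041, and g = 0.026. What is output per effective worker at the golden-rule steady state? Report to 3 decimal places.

y_gold ≈ 3.708

Break-even investment rate: n + g + δ = 0.016 + 0.026 + 0.041 = 0.083.
Maximizing c = f(k) − (n+g+δ)·k gives f'(k) = n+g+δ, i.e. 0.44·k^(0.44−1) = 0.083, so k_gold = (0.44/0.083)^(1/0.56) ≈ 19.6574.
Output: y_gold = k_gold^0.44 = 19.6574^0.44 ≈ 3.7081.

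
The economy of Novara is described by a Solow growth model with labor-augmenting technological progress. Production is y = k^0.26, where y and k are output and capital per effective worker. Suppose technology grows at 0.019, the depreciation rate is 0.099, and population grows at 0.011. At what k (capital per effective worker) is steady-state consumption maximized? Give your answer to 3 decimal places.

Capital per effective worker breaks even when investment replaces (n + g + δ)·k; here n + g + δ = 0.129.
At the golden rule the marginal product of capital equals n+g+δ: 0.26·k^(0.26−1) = 0.129. Solving, k_gold = (0.26/0.129)^(1/0.74) ≈ 2.5783.

k_gold ≈ 2.578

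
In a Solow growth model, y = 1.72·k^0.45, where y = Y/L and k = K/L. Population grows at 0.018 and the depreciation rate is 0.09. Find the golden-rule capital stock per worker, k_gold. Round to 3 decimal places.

Break-even investment rate: n + δ = 0.018 + 0.09 = 0.108.
Setting f'(k) = n+δ gives 0.45·1.72·k^(0.45−1) = 0.108, hence k_gold = (0.45·1.72/0.108)^(1/0.55) ≈ 35.9023.

k_gold ≈ 35.902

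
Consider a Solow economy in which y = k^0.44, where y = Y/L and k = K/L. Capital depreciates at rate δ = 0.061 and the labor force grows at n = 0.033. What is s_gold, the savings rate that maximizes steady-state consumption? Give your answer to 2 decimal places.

s_gold = 0.44

Capital per worker breaks even when investment replaces (n + δ)·k; here n + δ = 0.094.
At the golden rule MPK = n+δ, and in any Cobb-Douglas steady state s = (n+δ)·k/y = MPK·k/y = capital's share 0.44.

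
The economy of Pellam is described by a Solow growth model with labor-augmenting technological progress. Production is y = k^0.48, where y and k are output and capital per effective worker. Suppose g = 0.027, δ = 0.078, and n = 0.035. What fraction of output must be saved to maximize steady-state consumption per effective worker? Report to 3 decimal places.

Break-even investment rate: n + g + δ = 0.035 + 0.027 + 0.078 = 0.14.
At the golden rule MPK = n+g+δ, and in any Cobb-Douglas steady state s = (n+g+δ)·k/y = MPK·k/y = capital's share 0.48.

s_gold = 0.480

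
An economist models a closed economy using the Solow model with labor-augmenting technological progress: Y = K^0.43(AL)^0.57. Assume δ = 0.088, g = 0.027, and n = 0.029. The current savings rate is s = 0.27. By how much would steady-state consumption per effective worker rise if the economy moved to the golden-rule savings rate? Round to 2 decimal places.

Δc ≈ 0.13

n + g + δ = 0.029 + 0.027 + 0.088 = 0.144.
Current steady state (s = 0.27): k* = (0.27/0.144)^(1/0.57) ≈ 3.0127, y* = 3.0127^0.43 ≈ 1.6068, c* = (1−0.27)·1.6068 ≈ 1.1729.
Maximizing c = f(k) − (n+g+δ)·k gives f'(k) = n+g+δ, i.e. 0.43·k^(0.43−1) = 0.144, so k_gold = (0.43/0.144)^(1/0.57) ≈ 6.8158.
y_gold = 6.8158^0.43 ≈ 2.2825, c_gold = y_gold − 0.144·k_gold ≈ 1.3010.
Gain: Δc = 1.3010 − 1.1729 ≈ 0.1281.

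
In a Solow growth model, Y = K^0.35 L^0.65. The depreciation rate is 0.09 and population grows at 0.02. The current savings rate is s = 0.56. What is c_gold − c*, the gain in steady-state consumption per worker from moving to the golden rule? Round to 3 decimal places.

The effective depreciation rate is n + δ = 0.02 + 0.09 = 0.11.
Current steady state (s = 0.56): k* = (0.56/0.11)^(1/0.65) ≈ 12.2286, y* = 12.2286^0.35 ≈ 2.4021, c* = (1−0.56)·2.4021 ≈ 1.0569.
At the golden rule the marginal product of capital equals n+δ: 0.35·k^(0.35−1) = 0.11. Solving, k_gold = (0.35/0.11)^(1/0.65) ≈ 5.9340.
y_gold = 5.9340^0.35 ≈ 1.8650, c_gold = y_gold − 0.11·k_gold ≈ 1.2122.
Gain: Δc = 1.2122 − 1.0569 ≈ 0.1553.

Δc ≈ 0.155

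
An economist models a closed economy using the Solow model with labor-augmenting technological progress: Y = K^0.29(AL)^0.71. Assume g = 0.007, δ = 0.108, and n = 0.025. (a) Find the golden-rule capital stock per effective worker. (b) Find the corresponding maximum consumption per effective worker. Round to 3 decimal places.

(a) k_gold ≈ 2.789; (b) c_gold ≈ 0.956

Capital per effective worker breaks even when investment replaces (n + g + δ)·k; here n + g + δ = 0.14.
Setting f'(k) = n+g+δ gives 0.29·k^(0.29−1) = 0.14, hence k_gold = (0.29/0.14)^(1/0.71) ≈ 2.7890.
y_gold = 2.7890^0.29 ≈ 1.3464; c_gold = y_gold − 0.14·k_gold ≈ 0.9560.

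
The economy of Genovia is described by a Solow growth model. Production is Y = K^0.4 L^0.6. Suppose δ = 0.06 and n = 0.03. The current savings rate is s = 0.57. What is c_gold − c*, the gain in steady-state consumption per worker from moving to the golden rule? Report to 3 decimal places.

The effective depreciation rate is n + δ = 0.03 + 0.06 = 0.09.
Current steady state (s = 0.57): k* = (0.57/0.09)^(1/0.6) ≈ 21.6797, y* = 21.6797^0.4 ≈ 3.4231, c* = (1−0.57)·3.4231 ≈ 1.4719.
Maximizing c = f(k) − (n+δ)·k gives f'(k) = n+δ, i.e. 0.4·k^(0.4−1) = 0.09, so k_gold = (0.4/0.09)^(1/0.6) ≈ 12.0142.
y_gold = 12.0142^0.4 ≈ 2.7032, c_gold = y_gold − 0.09·k_gold ≈ 1.6219.
Gain: Δc = 1.6219 − 1.4719 ≈ 0.1500.

Δc ≈ 0.150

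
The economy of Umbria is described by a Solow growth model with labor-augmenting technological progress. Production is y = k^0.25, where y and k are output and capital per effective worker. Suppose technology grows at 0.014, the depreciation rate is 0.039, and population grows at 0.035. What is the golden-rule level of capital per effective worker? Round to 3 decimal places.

n + g + δ = 0.035 + 0.014 + 0.039 = 0.088.
Golden rule sets MPK = n+g+δ: 0.25·k^(0.25−1) = 0.088, so k_gold = (0.25/0.088)^(1/0.75) ≈ 4.0236.

k_gold ≈ 4.024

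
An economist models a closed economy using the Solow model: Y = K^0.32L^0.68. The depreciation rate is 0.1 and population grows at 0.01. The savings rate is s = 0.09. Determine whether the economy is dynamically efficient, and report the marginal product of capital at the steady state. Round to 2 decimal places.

Capital per worker breaks even when investment replaces (n + δ)·k; here n + δ = 0.11.
Steady-state k*: s·k^0.32 = 0.11·k gives k* = (0.09/0.11)^(1/0.68) ≈ 0.7445.
MPK = 0.32·0.7445^(-0.68) ≈ 0.3911.
MPK > n+δ = 0.11, so the economy is dynamically efficient (under-saving).

dynamically efficient; MPK ≈ 0.39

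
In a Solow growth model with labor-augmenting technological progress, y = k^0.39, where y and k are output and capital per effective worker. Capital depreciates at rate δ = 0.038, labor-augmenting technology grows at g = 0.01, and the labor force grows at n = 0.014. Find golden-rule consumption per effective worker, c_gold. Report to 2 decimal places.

n + g + δ = 0.014 + 0.01 + 0.038 = 0.062.
Setting f'(k) = n+g+δ gives 0.39·k^(0.39−1) = 0.062, hence k_gold = (0.39/0.062)^(1/0.61) ≈ 20.3845.
y_gold = 20.3845^0.39 ≈ 3.2406.
c_gold = y_gold − (n+g+δ)·k_gold = 3.2406 − 0.062·20.3845 ≈ 1.9768.

c_gold ≈ 1.98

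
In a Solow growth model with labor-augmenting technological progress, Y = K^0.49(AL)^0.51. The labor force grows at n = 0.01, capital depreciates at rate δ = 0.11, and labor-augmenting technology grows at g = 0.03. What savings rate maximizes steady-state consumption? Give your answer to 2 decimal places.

The effective depreciation rate is n + g + δ = 0.01 + 0.03 + 0.11 = 0.15.
At the golden rule MPK = n+g+δ, and in any Cobb-Douglas steady state s = (n+g+δ)·k/y = MPK·k/y = capital's share 0.49.

s_gold = 0.49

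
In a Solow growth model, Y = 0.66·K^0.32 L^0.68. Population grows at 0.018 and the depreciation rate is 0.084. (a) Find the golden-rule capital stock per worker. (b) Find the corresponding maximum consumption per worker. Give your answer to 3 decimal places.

(a) k_gold ≈ 2.916; (b) c_gold ≈ 0.632

n + δ = 0.018 + 0.084 = 0.102.
Golden rule sets MPK = n+δ: 0.32·0.66·k^(0.32−1) = 0.102, so k_gold = (0.32·0.66/0.102)^(1/0.68) ≈ 2.9164.
y_gold = 0.66·2.9164^0.32 ≈ 0.9296; c_gold = y_gold − 0.102·k_gold ≈ 0.6321.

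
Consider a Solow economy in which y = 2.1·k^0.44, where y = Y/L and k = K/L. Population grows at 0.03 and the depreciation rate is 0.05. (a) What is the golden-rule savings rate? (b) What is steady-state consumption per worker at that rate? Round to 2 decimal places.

Capital per worker breaks even when investment replaces (n + δ)·k; here n + δ = 0.08.
For Cobb-Douglas, s_gold equals capital's share: s_gold = 0.44.
Golden rule sets MPK = n+δ: 0.44·2.1·k^(0.44−1) = 0.08, so k_gold = (0.44·2.1/0.08)^(1/0.56) ≈ 78.9710.
y_gold = 2.1·78.9710^0.44 ≈ 14.3584; c_gold = (1−0.44)·y_gold ≈ 8.0407.

(a) s_gold = 0.44; (b) c_gold ≈ 8.04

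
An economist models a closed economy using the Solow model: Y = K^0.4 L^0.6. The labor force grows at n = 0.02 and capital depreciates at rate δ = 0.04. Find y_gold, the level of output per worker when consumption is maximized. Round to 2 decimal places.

The effective depreciation rate is n + δ = 0.02 + 0.04 = 0.06.
Setting f'(k) = n+δ gives 0.4·k^(0.4−1) = 0.06, hence k_gold = (0.4/0.06)^(1/0.6) ≈ 23.6146.
Output: y_gold = k_gold^0.4 = 23.6146^0.4 ≈ 3.5422.

y_gold ≈ 3.54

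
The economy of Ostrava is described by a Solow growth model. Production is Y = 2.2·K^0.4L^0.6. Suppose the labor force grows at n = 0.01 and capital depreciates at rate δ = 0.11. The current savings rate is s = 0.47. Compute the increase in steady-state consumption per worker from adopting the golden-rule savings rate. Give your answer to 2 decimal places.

Δc ≈ 0.08

The effective depreciation rate is n + δ = 0.01 + 0.11 = 0.12.
Current steady state (s = 0.47): k* = (0.47·2.2/0.12)^(1/0.6) ≈ 36.2159, y* = 2.2·36.2159^0.4 ≈ 9.2466, c* = (1−0.47)·9.2466 ≈ 4.9007.
Setting f'(k) = n+δ gives 0.4·2.2·k^(0.4−1) = 0.12, hence k_gold = (0.4·2.2/0.12)^(1/0.6) ≈ 27.6802.
y_gold = 2.2·27.6802^0.4 ≈ 8.3041, c_gold = y_gold − 0.12·k_gold ≈ 4.9824.
Gain: Δc = 4.9824 − 4.9007 ≈ 0.0817.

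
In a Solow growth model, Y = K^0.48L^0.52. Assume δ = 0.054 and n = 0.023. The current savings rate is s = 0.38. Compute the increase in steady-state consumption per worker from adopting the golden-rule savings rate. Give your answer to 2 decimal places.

Δc ≈ 0.11

Capital per worker breaks even when investment replaces (n + δ)·k; here n + δ = 0.077.
Current steady state (s = 0.38): k* = (0.38/0.077)^(1/0.52) ≈ 21.5405, y* = 21.5405^0.48 ≈ 4.3648, c* = (1−0.38)·4.3648 ≈ 2.7062.
Golden rule sets MPK = n+δ: 0.48·k^(0.48−1) = 0.077, so k_gold = (0.48/0.077)^(1/0.52) ≈ 33.7572.
y_gold = 33.7572^0.48 ≈ 5.4152, c_gold = y_gold − 0.077·k_gold ≈ 2.8159.
Gain: Δc = 2.8159 − 2.7062 ≈ 0.1097.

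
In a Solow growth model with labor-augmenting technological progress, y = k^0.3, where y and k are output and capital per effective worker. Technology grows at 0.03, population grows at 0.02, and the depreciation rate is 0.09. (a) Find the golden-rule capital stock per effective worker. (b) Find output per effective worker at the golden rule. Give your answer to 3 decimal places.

Capital per effective worker breaks even when investment replaces (n + g + δ)·k; here n + g + δ = 0.14.
Golden rule sets MPK = n+g+δ: 0.3·k^(0.3−1) = 0.14, so k_gold = (0.3/0.14)^(1/0.7) ≈ 2.9706.
y_gold = 2.9706^0.3 ≈ 1.3863.

(a) k_gold ≈ 2.971; (b) y_gold ≈ 1.386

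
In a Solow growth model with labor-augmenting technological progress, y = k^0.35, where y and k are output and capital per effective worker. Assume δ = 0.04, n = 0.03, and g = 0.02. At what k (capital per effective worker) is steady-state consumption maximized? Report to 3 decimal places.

k_gold ≈ 8.080

n + g + δ = 0.03 + 0.02 + 0.04 = 0.09.
Setting f'(k) = n+g+δ gives 0.35·k^(0.35−1) = 0.09, hence k_gold = (0.35/0.09)^(1/0.65) ≈ 8.0802.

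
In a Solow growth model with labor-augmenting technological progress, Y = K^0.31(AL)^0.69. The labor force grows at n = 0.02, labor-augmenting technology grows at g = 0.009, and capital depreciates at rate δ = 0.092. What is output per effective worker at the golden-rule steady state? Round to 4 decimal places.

Break-even investment rate: n + g + δ = 0.02 + 0.009 + 0.092 = 0.121.
Maximizing c = f(k) − (n+g+δ)·k gives f'(k) = n+g+δ, i.e. 0.31·k^(0.31−1) = 0.121, so k_gold = (0.31/0.121)^(1/0.69) ≈ 3.9097.
Output: y_gold = k_gold^0.31 = 3.9097^0.31 ≈ 1.5260.

y_gold ≈ 1.5260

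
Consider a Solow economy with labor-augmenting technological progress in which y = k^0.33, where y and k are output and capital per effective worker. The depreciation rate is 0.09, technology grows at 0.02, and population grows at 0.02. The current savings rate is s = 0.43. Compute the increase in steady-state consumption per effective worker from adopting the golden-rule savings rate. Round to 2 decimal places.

The effective depreciation rate is n + g + δ = 0.02 + 0.02 + 0.09 = 0.13.
Current steady state (s = 0.43): k* = (0.43/0.13)^(1/0.67) ≈ 5.9623, y* = 5.9623^0.33 ≈ 1.8025, c* = (1−0.43)·1.8025 ≈ 1.0274.
At the golden rule the marginal product of capital equals n+g+δ: 0.33·k^(0.33−1) = 0.13. Solving, k_gold = (0.33/0.13)^(1/0.67) ≈ 4.0164.
y_gold = 4.0164^0.33 ≈ 1.5822, c_gold = y_gold − 0.13·k_gold ≈ 1.0601.
Gain: Δc = 1.0601 − 1.0274 ≈ 0.0326.

Δc ≈ 0.03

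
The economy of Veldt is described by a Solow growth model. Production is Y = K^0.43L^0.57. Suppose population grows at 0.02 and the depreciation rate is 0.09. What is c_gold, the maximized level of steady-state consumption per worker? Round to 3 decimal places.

The effective depreciation rate is n + δ = 0.02 + 0.09 = 0.11.
At the golden rule the marginal product of capital equals n+δ: 0.43·k^(0.43−1) = 0.11. Solving, k_gold = (0.43/0.11)^(1/0.57) ≈ 10.9328.
y_gold = 10.9328^0.43 ≈ 2.7968.
c_gold = y_gold − (n+δ)·k_gold = 2.7968 − 0.11·10.9328 ≈ 1.5941.

c_gold ≈ 1.594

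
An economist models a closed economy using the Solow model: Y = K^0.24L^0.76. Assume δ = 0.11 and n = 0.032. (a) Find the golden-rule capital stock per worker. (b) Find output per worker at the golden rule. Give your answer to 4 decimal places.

(a) k_gold ≈ 1.9948; (b) y_gold ≈ 1.1803

Capital per worker breaks even when investment replaces (n + δ)·k; here n + δ = 0.142.
Golden rule sets MPK = n+δ: 0.24·k^(0.24−1) = 0.142, so k_gold = (0.24/0.142)^(1/0.76) ≈ 1.9948.
y_gold = 1.9948^0.24 ≈ 1.1803.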